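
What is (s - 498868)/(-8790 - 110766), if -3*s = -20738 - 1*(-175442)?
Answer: 137609/29889 ≈ 4.6040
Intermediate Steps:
s = -51568 (s = -(-20738 - 1*(-175442))/3 = -(-20738 + 175442)/3 = -⅓*154704 = -51568)
(s - 498868)/(-8790 - 110766) = (-51568 - 498868)/(-8790 - 110766) = -550436/(-119556) = -550436*(-1/119556) = 137609/29889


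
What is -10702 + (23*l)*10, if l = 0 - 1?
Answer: -10932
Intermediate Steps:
l = -1
-10702 + (23*l)*10 = -10702 + (23*(-1))*10 = -10702 - 23*10 = -10702 - 230 = -10932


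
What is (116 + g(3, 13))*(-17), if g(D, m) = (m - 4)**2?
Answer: -3349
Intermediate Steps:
g(D, m) = (-4 + m)**2
(116 + g(3, 13))*(-17) = (116 + (-4 + 13)**2)*(-17) = (116 + 9**2)*(-17) = (116 + 81)*(-17) = 197*(-17) = -3349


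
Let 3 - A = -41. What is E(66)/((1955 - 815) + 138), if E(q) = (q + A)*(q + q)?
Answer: 2420/213 ≈ 11.361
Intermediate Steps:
A = 44 (A = 3 - 1*(-41) = 3 + 41 = 44)
E(q) = 2*q*(44 + q) (E(q) = (q + 44)*(q + q) = (44 + q)*(2*q) = 2*q*(44 + q))
E(66)/((1955 - 815) + 138) = (2*66*(44 + 66))/((1955 - 815) + 138) = (2*66*110)/(1140 + 138) = 14520/1278 = 14520*(1/1278) = 2420/213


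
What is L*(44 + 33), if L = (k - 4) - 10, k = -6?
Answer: -1540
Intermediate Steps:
L = -20 (L = (-6 - 4) - 10 = -10 - 10 = -20)
L*(44 + 33) = -20*(44 + 33) = -20*77 = -1540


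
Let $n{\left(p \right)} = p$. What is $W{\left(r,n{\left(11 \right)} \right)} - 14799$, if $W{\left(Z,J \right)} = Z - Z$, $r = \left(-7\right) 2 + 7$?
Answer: $-14799$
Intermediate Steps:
$r = -7$ ($r = -14 + 7 = -7$)
$W{\left(Z,J \right)} = 0$
$W{\left(r,n{\left(11 \right)} \right)} - 14799 = 0 - 14799 = -14799$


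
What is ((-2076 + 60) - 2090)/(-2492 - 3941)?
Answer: 4106/6433 ≈ 0.63827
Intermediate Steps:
((-2076 + 60) - 2090)/(-2492 - 3941) = (-2016 - 2090)/(-6433) = -4106*(-1/6433) = 4106/6433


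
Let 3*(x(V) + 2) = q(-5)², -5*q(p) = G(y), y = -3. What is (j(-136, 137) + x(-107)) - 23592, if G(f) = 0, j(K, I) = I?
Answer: -23457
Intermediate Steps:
q(p) = 0 (q(p) = -⅕*0 = 0)
x(V) = -2 (x(V) = -2 + (⅓)*0² = -2 + (⅓)*0 = -2 + 0 = -2)
(j(-136, 137) + x(-107)) - 23592 = (137 - 2) - 23592 = 135 - 23592 = -23457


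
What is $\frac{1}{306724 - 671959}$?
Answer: $- \frac{1}{365235} \approx -2.738 \cdot 10^{-6}$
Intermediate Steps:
$\frac{1}{306724 - 671959} = \frac{1}{-365235} = - \frac{1}{365235}$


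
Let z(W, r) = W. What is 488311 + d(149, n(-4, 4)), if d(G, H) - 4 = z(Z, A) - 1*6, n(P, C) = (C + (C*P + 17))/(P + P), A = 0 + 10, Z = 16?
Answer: 488325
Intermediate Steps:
A = 10
n(P, C) = (17 + C + C*P)/(2*P) (n(P, C) = (C + (17 + C*P))/((2*P)) = (17 + C + C*P)*(1/(2*P)) = (17 + C + C*P)/(2*P))
d(G, H) = 14 (d(G, H) = 4 + (16 - 1*6) = 4 + (16 - 6) = 4 + 10 = 14)
488311 + d(149, n(-4, 4)) = 488311 + 14 = 488325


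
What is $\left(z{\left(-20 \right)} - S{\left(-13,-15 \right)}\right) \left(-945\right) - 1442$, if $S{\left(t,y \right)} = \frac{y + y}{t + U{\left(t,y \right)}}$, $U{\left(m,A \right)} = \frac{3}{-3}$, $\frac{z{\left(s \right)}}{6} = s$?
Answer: $113983$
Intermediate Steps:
$z{\left(s \right)} = 6 s$
$U{\left(m,A \right)} = -1$ ($U{\left(m,A \right)} = 3 \left(- \frac{1}{3}\right) = -1$)
$S{\left(t,y \right)} = \frac{2 y}{-1 + t}$ ($S{\left(t,y \right)} = \frac{y + y}{t - 1} = \frac{2 y}{-1 + t}$)
$\left(z{\left(-20 \right)} - S{\left(-13,-15 \right)}\right) \left(-945\right) - 1442 = \left(6 \left(-20\right) - 2 \left(-15\right) \frac{1}{-1 - 13}\right) \left(-945\right) - 1442 = \left(-120 - 2 \left(-15\right) \frac{1}{-14}\right) \left(-945\right) - 1442 = \left(-120 - 2 \left(-15\right) \left(- \frac{1}{14}\right)\right) \left(-945\right) - 1442 = \left(-120 - \frac{15}{7}\right) \left(-945\right) - 1442 = \left(- \frac{855}{7}\right) \left(-945\right) - 1442 = 115425 - 1442 = 113983$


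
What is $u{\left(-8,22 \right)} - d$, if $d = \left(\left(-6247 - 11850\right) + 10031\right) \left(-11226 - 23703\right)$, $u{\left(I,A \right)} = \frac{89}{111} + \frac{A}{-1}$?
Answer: $- \frac{31272844207}{111} \approx -2.8174 \cdot 10^{8}$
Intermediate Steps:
$u{\left(I,A \right)} = \frac{89}{111} - A$ ($u{\left(I,A \right)} = 89 \cdot \frac{1}{111} + A \left(-1\right) = \frac{89}{111} - A$)
$d = 281737314$ ($d = \left(\left(-6247 - 11850\right) + 10031\right) \left(-34929\right) = \left(-18097 + 10031\right) \left(-34929\right) = \left(-8066\right) \left(-34929\right) = 281737314$)
$u{\left(-8,22 \right)} - d = \left(\frac{89}{111} - 22\right) - 281737314 = - \frac{2353}{111} - 281737314 = - \frac{31272844207}{111}$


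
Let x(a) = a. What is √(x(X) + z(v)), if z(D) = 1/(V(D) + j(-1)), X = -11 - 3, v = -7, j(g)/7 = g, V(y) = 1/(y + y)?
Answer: 10*I*√154/33 ≈ 3.7605*I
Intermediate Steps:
V(y) = 1/(2*y)
j(g) = 7*g
X = -14
z(D) = 1/(-7 + 1/(2*D)) (z(D) = 1/(1/(2*D) + 7*(-1)) = 1/(1/(2*D) - 7) = 1/(-7 + 1/(2*D)))
√(x(X) + z(v)) = √(-14 - 2*(-7)/(-1 + 14*(-7))) = √(-14 - 2*(-7)/(-1 - 98)) = √(-14 - 2*(-7)/(-99)) = √(-14 - 2*(-7)*(-1/99)) = √(-14 - 14/99) = √(-1400/99) = 10*I*√154/33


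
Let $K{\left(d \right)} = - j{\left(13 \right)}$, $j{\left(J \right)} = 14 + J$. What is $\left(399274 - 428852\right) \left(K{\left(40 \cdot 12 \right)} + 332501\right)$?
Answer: $-9833915972$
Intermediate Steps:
$K{\left(d \right)} = -27$ ($K{\left(d \right)} = - (14 + 13) = \left(-1\right) 27 = -27$)
$\left(399274 - 428852\right) \left(K{\left(40 \cdot 12 \right)} + 332501\right) = \left(399274 - 428852\right) \left(-27 + 332501\right) = \left(-29578\right) 332474 = -9833915972$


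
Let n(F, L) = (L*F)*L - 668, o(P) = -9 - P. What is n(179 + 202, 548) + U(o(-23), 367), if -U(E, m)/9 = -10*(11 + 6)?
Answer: 114416686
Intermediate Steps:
U(E, m) = 1530 (U(E, m) = -(-90)*(11 + 6) = -(-90)*17 = -9*(-170) = 1530)
n(F, L) = -668 + F*L**2 (n(F, L) = (F*L)*L - 668 = F*L**2 - 668 = -668 + F*L**2)
n(179 + 202, 548) + U(o(-23), 367) = (-668 + (179 + 202)*548**2) + 1530 = (-668 + 381*300304) + 1530 = (-668 + 114415824) + 1530 = 114415156 + 1530 = 114416686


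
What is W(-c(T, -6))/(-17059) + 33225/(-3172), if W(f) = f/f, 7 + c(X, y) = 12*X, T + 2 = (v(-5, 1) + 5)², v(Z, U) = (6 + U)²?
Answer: -566788447/54111148 ≈ -10.475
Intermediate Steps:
T = 2914 (T = -2 + ((6 + 1)² + 5)² = -2 + (7² + 5)² = -2 + (49 + 5)² = -2 + 54² = -2 + 2916 = 2914)
c(X, y) = -7 + 12*X
W(f) = 1
W(-c(T, -6))/(-17059) + 33225/(-3172) = 1/(-17059) + 33225/(-3172) = 1*(-1/17059) + 33225*(-1/3172) = -1/17059 - 33225/3172 = -566788447/54111148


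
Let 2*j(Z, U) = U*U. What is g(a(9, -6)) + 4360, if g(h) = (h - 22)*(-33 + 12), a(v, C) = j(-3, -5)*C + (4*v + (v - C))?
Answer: 5326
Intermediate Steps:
j(Z, U) = U²/2 (j(Z, U) = (U*U)/2 = U²/2)
a(v, C) = 5*v + 23*C/2 (a(v, C) = ((½)*(-5)²)*C + (4*v + (v - C)) = ((½)*25)*C + (-C + 5*v) = 25*C/2 + (-C + 5*v) = 5*v + 23*C/2)
g(h) = 462 - 21*h (g(h) = (-22 + h)*(-21) = 462 - 21*h)
g(a(9, -6)) + 4360 = (462 - 21*(5*9 + (23/2)*(-6))) + 4360 = (462 - 21*(45 - 69)) + 4360 = (462 - 21*(-24)) + 4360 = (462 + 504) + 4360 = 966 + 4360 = 5326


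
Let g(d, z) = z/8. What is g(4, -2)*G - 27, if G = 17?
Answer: -125/4 ≈ -31.250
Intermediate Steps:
g(d, z) = z/8 (g(d, z) = z*(⅛) = z/8)
g(4, -2)*G - 27 = ((⅛)*(-2))*17 - 27 = -¼*17 - 27 = -17/4 - 27 = -125/4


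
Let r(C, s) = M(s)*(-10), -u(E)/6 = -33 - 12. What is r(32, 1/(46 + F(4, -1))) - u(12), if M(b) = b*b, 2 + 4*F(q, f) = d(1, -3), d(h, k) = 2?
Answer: -285665/1058 ≈ -270.00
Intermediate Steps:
F(q, f) = 0 (F(q, f) = -1/2 + (1/4)*2 = -1/2 + 1/2 = 0)
M(b) = b**2
u(E) = 270 (u(E) = -6*(-33 - 12) = -6*(-45) = 270)
r(C, s) = -10*s**2 (r(C, s) = s**2*(-10) = -10*s**2)
r(32, 1/(46 + F(4, -1))) - u(12) = -10/(46 + 0)**2 - 1*270 = -10*(1/46)**2 - 270 = -10*1/2116 - 270 = -5/1058 - 270 = -285665/1058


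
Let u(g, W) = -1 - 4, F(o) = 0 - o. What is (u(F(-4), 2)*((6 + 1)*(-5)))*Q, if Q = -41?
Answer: -7175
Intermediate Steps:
F(o) = -o
u(g, W) = -5
(u(F(-4), 2)*((6 + 1)*(-5)))*Q = -5*(6 + 1)*(-5)*(-41) = -35*(-5)*(-41) = -5*(-35)*(-41) = 175*(-41) = -7175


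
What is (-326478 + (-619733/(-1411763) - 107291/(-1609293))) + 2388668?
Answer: 4685173744019677012/2271940313559 ≈ 2.0622e+6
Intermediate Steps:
(-326478 + (-619733/(-1411763) - 107291/(-1609293))) + 2388668 = (-326478 + (-619733*(-1/1411763) - 107291*(-1/1609293))) + 2388668 = (-326478 + (619733/1411763 + 107291/1609293)) + 2388668 = (-326478 + 1148801442802/2271940313559) + 2388668 = -741737380888672400/2271940313559 + 2388668 = 4685173744019677012/2271940313559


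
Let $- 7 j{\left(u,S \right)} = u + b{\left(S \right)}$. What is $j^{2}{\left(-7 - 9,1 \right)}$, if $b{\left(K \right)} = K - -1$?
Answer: $4$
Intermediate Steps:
$b{\left(K \right)} = 1 + K$ ($b{\left(K \right)} = K + 1 = 1 + K$)
$j{\left(u,S \right)} = - \frac{1}{7} - \frac{S}{7} - \frac{u}{7}$ ($j{\left(u,S \right)} = - \frac{u + \left(1 + S\right)}{7} = - \frac{1 + S + u}{7} = - \frac{1}{7} - \frac{S}{7} - \frac{u}{7}$)
$j^{2}{\left(-7 - 9,1 \right)} = \left(- \frac{1}{7} - \frac{1}{7} - \frac{-7 - 9}{7}\right)^{2} = \left(- \frac{1}{7} - \frac{1}{7} - - \frac{16}{7}\right)^{2} = \left(- \frac{1}{7} - \frac{1}{7} + \frac{16}{7}\right)^{2} = 2^{2} = 4$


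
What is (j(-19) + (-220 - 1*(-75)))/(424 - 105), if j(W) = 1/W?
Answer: -2756/6061 ≈ -0.45471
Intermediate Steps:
(j(-19) + (-220 - 1*(-75)))/(424 - 105) = (1/(-19) + (-220 - 1*(-75)))/(424 - 105) = (-1/19 + (-220 + 75))/319 = (-1/19 - 145)*(1/319) = -2756/19*1/319 = -2756/6061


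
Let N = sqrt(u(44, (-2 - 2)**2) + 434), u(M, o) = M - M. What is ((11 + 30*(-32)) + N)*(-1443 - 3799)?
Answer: 4974658 - 5242*sqrt(434) ≈ 4.8655e+6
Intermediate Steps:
u(M, o) = 0
N = sqrt(434) (N = sqrt(0 + 434) = sqrt(434) ≈ 20.833)
((11 + 30*(-32)) + N)*(-1443 - 3799) = ((11 + 30*(-32)) + sqrt(434))*(-1443 - 3799) = ((11 - 960) + sqrt(434))*(-5242) = (-949 + sqrt(434))*(-5242) = 4974658 - 5242*sqrt(434)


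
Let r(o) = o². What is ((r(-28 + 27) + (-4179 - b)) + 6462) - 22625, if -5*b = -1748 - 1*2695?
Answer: -106148/5 ≈ -21230.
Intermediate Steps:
b = 4443/5 (b = -(-1748 - 1*2695)/5 = -(-1748 - 2695)/5 = -⅕*(-4443) = 4443/5 ≈ 888.60)
((r(-28 + 27) + (-4179 - b)) + 6462) - 22625 = (((-28 + 27)² + (-4179 - 1*4443/5)) + 6462) - 22625 = (((-1)² + (-4179 - 4443/5)) + 6462) - 22625 = ((1 - 25338/5) + 6462) - 22625 = (-25333/5 + 6462) - 22625 = 6977/5 - 22625 = -106148/5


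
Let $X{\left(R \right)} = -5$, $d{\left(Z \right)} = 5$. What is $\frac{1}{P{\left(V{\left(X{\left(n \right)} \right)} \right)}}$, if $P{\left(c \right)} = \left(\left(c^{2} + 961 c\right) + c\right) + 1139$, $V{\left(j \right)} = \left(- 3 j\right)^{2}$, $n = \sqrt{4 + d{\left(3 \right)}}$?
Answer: $\frac{1}{268214} \approx 3.7284 \cdot 10^{-6}$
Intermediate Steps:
$n = 3$ ($n = \sqrt{4 + 5} = \sqrt{9} = 3$)
$V{\left(j \right)} = 9 j^{2}$
$P{\left(c \right)} = 1139 + c^{2} + 962 c$ ($P{\left(c \right)} = \left(c^{2} + 962 c\right) + 1139 = 1139 + c^{2} + 962 c$)
$\frac{1}{P{\left(V{\left(X{\left(n \right)} \right)} \right)}} = \frac{1}{1139 + \left(9 \left(-5\right)^{2}\right)^{2} + 962 \cdot 9 \left(-5\right)^{2}} = \frac{1}{1139 + \left(9 \cdot 25\right)^{2} + 962 \cdot 9 \cdot 25} = \frac{1}{1139 + 225^{2} + 962 \cdot 225} = \frac{1}{1139 + 50625 + 216450} = \frac{1}{268214}$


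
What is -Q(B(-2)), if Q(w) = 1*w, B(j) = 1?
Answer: -1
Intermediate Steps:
Q(w) = w
-Q(B(-2)) = -1*1 = -1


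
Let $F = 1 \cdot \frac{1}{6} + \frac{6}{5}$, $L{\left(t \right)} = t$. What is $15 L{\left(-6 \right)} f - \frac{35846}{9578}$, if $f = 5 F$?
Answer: $- \frac{2963158}{4789} \approx -618.74$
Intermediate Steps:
$F = \frac{41}{30}$ ($F = 1 \cdot \frac{1}{6} + 6 \cdot \frac{1}{5} = \frac{1}{6} + \frac{6}{5} = \frac{41}{30} \approx 1.3667$)
$f = \frac{41}{6}$ ($f = 5 \cdot \frac{41}{30} = \frac{41}{6} \approx 6.8333$)
$15 L{\left(-6 \right)} f - \frac{35846}{9578} = 15 \left(-6\right) \frac{41}{6} - \frac{35846}{9578} = \left(-90\right) \frac{41}{6} - \frac{17923}{4789} = -615 - \frac{17923}{4789} = - \frac{2963158}{4789}$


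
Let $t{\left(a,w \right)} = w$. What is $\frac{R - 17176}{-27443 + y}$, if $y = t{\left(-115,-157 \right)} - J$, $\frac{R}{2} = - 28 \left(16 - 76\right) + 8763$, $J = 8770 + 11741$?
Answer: $- \frac{530}{6873} \approx -0.077113$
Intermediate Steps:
$J = 20511$
$R = 20886$ ($R = 2 \left(- 28 \left(16 - 76\right) + 8763\right) = 2 \left(\left(-28\right) \left(-60\right) + 8763\right) = 2 \left(1680 + 8763\right) = 2 \cdot 10443 = 20886$)
$y = -20668$ ($y = -157 - 20511 = -20668$)
$\frac{R - 17176}{-27443 + y} = \frac{20886 - 17176}{-27443 - 20668} = \frac{3710}{-48111} = 3710 \left(- \frac{1}{48111}\right) = - \frac{530}{6873}$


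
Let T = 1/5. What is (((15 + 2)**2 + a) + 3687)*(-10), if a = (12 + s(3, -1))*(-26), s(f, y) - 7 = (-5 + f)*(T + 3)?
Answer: -36484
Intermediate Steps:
T = 1/5 ≈ 0.20000
s(f, y) = -9 + 16*f/5 (s(f, y) = 7 + (-5 + f)*(1/5 + 3) = 7 + (-5 + f)*(16/5) = 7 + (-16 + 16*f/5) = -9 + 16*f/5)
a = -1638/5 (a = (12 + (-9 + (16/5)*3))*(-26) = (12 + (-9 + 48/5))*(-26) = (12 + 3/5)*(-26) = (63/5)*(-26) = -1638/5 ≈ -327.60)
(((15 + 2)**2 + a) + 3687)*(-10) = (((15 + 2)**2 - 1638/5) + 3687)*(-10) = ((17**2 - 1638/5) + 3687)*(-10) = ((289 - 1638/5) + 3687)*(-10) = (-193/5 + 3687)*(-10) = (18242/5)*(-10) = -36484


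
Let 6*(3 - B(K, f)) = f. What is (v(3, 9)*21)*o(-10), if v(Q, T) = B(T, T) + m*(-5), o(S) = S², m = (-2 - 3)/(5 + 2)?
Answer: 10650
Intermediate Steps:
B(K, f) = 3 - f/6
m = -5/7 ≈ -0.71429
v(Q, T) = 46/7 - T/6 (v(Q, T) = (3 - T/6) - 5/7*(-5) = (3 - T/6) + 25/7 = 46/7 - T/6)
(v(3, 9)*21)*o(-10) = ((46/7 - ⅙*9)*21)*(-10)² = ((46/7 - 3/2)*21)*100 = ((71/14)*21)*100 = (213/2)*100 = 10650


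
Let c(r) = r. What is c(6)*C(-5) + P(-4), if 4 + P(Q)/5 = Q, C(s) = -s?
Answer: -10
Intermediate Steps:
P(Q) = -20 + 5*Q
c(6)*C(-5) + P(-4) = 6*(-1*(-5)) + (-20 + 5*(-4)) = 6*5 + (-20 - 20) = 30 - 40 = -10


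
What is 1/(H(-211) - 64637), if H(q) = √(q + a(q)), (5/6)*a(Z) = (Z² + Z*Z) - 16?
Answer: -323185/20889175744 - √2665505/20889175744 ≈ -1.5550e-5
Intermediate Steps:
a(Z) = -96/5 + 12*Z²/5 (a(Z) = 6*((Z² + Z*Z) - 16)/5 = 6*((Z² + Z²) - 16)/5 = 6*(2*Z² - 16)/5 = 6*(-16 + 2*Z²)/5 = -96/5 + 12*Z²/5)
H(q) = √(-96/5 + q + 12*q²/5) (H(q) = √(q + (-96/5 + 12*q²/5)) = √(-96/5 + q + 12*q²/5))
1/(H(-211) - 64637) = 1/(√(-480 + 25*(-211) + 60*(-211)²)/5 - 64637) = 1/(√(-480 - 5275 + 60*44521)/5 - 64637) = 1/(√(-480 - 5275 + 2671260)/5 - 64637) = 1/(√2665505/5 - 64637) = 1/(-64637 + √2665505/5)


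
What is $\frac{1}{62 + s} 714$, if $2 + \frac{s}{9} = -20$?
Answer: $- \frac{21}{4} \approx -5.25$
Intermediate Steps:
$s = -198$ ($s = -18 + 9 \left(-20\right) = -18 - 180 = -198$)
$\frac{1}{62 + s} 714 = \frac{1}{62 - 198} \cdot 714 = \frac{1}{-136} \cdot 714 = \left(- \frac{1}{136}\right) 714 = - \frac{21}{4}$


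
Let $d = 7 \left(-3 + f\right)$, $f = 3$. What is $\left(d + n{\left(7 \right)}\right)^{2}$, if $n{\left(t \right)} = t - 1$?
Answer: $36$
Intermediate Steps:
$n{\left(t \right)} = -1 + t$
$d = 0$ ($d = 7 \left(-3 + 3\right) = 7 \cdot 0 = 0$)
$\left(d + n{\left(7 \right)}\right)^{2} = \left(0 + \left(-1 + 7\right)\right)^{2} = \left(0 + 6\right)^{2} = 6^{2} = 36$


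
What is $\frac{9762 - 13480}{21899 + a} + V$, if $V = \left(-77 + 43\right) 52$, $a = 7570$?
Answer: $- \frac{4736810}{2679} \approx -1768.1$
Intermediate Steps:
$V = -1768$ ($V = \left(-34\right) 52 = -1768$)
$\frac{9762 - 13480}{21899 + a} + V = \frac{9762 - 13480}{21899 + 7570} - 1768 = - \frac{3718}{29469} - 1768 = \left(-3718\right) \frac{1}{29469} - 1768 = - \frac{338}{2679} - 1768 = - \frac{4736810}{2679}$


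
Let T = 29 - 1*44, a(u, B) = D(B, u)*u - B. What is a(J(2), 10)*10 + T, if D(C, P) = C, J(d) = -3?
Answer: -415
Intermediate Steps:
a(u, B) = -B + B*u (a(u, B) = B*u - B = -B + B*u)
T = -15 (T = 29 - 44 = -15)
a(J(2), 10)*10 + T = (10*(-1 - 3))*10 - 15 = (10*(-4))*10 - 15 = -40*10 - 15 = -400 - 15 = -415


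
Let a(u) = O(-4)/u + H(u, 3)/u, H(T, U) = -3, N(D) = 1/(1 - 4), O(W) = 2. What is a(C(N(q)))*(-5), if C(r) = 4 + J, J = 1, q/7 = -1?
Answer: 1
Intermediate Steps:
q = -7 (q = 7*(-1) = -7)
N(D) = -⅓ (N(D) = 1/(-3) = -⅓)
C(r) = 5 (C(r) = 4 + 1 = 5)
a(u) = -1/u (a(u) = 2/u - 3/u = -1/u)
a(C(N(q)))*(-5) = -1/5*(-5) = -1*⅕*(-5) = -⅕*(-5) = 1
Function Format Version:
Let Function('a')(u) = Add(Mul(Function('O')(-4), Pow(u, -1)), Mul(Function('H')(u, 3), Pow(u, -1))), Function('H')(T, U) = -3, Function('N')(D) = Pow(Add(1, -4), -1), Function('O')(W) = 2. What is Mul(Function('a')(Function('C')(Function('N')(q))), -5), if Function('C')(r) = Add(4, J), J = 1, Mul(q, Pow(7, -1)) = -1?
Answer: 1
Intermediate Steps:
q = -7 (q = Mul(7, -1) = -7)
Function('N')(D) = Rational(-1, 3) (Function('N')(D) = Pow(-3, -1) = Rational(-1, 3))
Function('C')(r) = 5 (Function('C')(r) = Add(4, 1) = 5)
Function('a')(u) = Mul(-1, Pow(u, -1)) (Function('a')(u) = Add(Mul(2, Pow(u, -1)), Mul(-3, Pow(u, -1))) = Mul(-1, Pow(u, -1)))
Mul(Function('a')(Function('C')(Function('N')(q))), -5) = Mul(Mul(-1, Pow(5, -1)), -5) = Mul(Mul(-1, Rational(1, 5)), -5) = Mul(Rational(-1, 5), -5) = 1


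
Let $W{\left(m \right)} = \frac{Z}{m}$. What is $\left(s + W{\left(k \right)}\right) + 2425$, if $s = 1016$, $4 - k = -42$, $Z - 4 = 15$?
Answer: $\frac{158305}{46} \approx 3441.4$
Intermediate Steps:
$Z = 19$ ($Z = 4 + 15 = 19$)
$k = 46$ ($k = 4 - -42 = 4 + 42 = 46$)
$W{\left(m \right)} = \frac{19}{m}$
$\left(s + W{\left(k \right)}\right) + 2425 = \left(1016 + \frac{19}{46}\right) + 2425 = \frac{46755}{46} + 2425 = \frac{158305}{46}$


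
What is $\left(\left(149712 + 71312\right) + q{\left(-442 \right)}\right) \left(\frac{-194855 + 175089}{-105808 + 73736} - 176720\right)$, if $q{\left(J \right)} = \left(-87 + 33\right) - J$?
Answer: $- \frac{156863318864061}{4009} \approx -3.9128 \cdot 10^{10}$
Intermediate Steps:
$q{\left(J \right)} = -54 - J$
$\left(\left(149712 + 71312\right) + q{\left(-442 \right)}\right) \left(\frac{-194855 + 175089}{-105808 + 73736} - 176720\right) = \left(\left(149712 + 71312\right) - -388\right) \left(\frac{-194855 + 175089}{-105808 + 73736} - 176720\right) = \left(221024 + \left(-54 + 442\right)\right) \left(- \frac{19766}{-32072} - 176720\right) = \left(221024 + 388\right) \left(\left(-19766\right) \left(- \frac{1}{32072}\right) - 176720\right) = 221412 \left(\frac{9883}{16036} - 176720\right) = 221412 \left(- \frac{2833872037}{16036}\right) = - \frac{156863318864061}{4009}$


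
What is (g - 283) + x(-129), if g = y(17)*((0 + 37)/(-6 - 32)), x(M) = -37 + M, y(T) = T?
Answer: -17691/38 ≈ -465.55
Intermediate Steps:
g = -629/38 (g = 17*((0 + 37)/(-6 - 32)) = 17*(37/(-38)) = 17*(37*(-1/38)) = 17*(-37/38) = -629/38 ≈ -16.553)
(g - 283) + x(-129) = (-629/38 - 283) + (-37 - 129) = -11383/38 - 166 = -17691/38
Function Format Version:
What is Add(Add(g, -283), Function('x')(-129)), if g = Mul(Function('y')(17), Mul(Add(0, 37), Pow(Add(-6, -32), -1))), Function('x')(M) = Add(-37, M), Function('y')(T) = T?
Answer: Rational(-17691, 38) ≈ -465.55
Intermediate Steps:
g = Rational(-629, 38) (g = Mul(17, Mul(Add(0, 37), Pow(Add(-6, -32), -1))) = Mul(17, Mul(37, Pow(-38, -1))) = Mul(17, Mul(37, Rational(-1, 38))) = Mul(17, Rational(-37, 38)) = Rational(-629, 38) ≈ -16.553)
Add(Add(g, -283), Function('x')(-129)) = Add(Add(Rational(-629, 38), -283), Add(-37, -129)) = Add(Rational(-11383, 38), -166) = Rational(-17691, 38)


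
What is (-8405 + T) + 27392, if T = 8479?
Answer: 27466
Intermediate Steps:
(-8405 + T) + 27392 = (-8405 + 8479) + 27392 = 74 + 27392 = 27466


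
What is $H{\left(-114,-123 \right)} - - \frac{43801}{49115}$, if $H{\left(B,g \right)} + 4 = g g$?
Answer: $\frac{742908176}{49115} \approx 15126.0$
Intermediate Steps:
$H{\left(B,g \right)} = -4 + g^{2}$ ($H{\left(B,g \right)} = -4 + g g = -4 + g^{2}$)
$H{\left(-114,-123 \right)} - - \frac{43801}{49115} = \left(-4 + \left(-123\right)^{2}\right) - - \frac{43801}{49115} = \left(-4 + 15129\right) - \left(-43801\right) \frac{1}{49115} = 15125 - - \frac{43801}{49115} = 15125 + \frac{43801}{49115} = \frac{742908176}{49115}$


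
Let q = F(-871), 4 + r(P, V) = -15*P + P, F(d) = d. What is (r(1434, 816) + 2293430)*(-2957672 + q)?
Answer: -6725803729050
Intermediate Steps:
r(P, V) = -4 - 14*P (r(P, V) = -4 + (-15*P + P) = -4 - 14*P)
q = -871
(r(1434, 816) + 2293430)*(-2957672 + q) = ((-4 - 14*1434) + 2293430)*(-2957672 - 871) = ((-4 - 20076) + 2293430)*(-2958543) = (-20080 + 2293430)*(-2958543) = 2273350*(-2958543) = -6725803729050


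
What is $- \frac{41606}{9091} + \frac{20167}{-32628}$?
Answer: $- \frac{1540858765}{296621148} \approx -5.1947$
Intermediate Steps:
$- \frac{41606}{9091} + \frac{20167}{-32628} = \left(-41606\right) \frac{1}{9091} + 20167 \left(- \frac{1}{32628}\right) = - \frac{41606}{9091} - \frac{20167}{32628} = - \frac{1540858765}{296621148}$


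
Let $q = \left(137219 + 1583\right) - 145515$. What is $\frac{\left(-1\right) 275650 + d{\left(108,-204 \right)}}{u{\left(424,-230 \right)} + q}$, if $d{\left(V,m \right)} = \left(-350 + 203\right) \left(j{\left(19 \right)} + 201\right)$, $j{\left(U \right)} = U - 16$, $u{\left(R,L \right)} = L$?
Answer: $\frac{305638}{6943} \approx 44.021$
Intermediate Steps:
$j{\left(U \right)} = -16 + U$
$q = -6713$ ($q = 138802 - 145515 = -6713$)
$d{\left(V,m \right)} = -29988$ ($d{\left(V,m \right)} = \left(-350 + 203\right) \left(\left(-16 + 19\right) + 201\right) = - 147 \left(3 + 201\right) = \left(-147\right) 204 = -29988$)
$\frac{\left(-1\right) 275650 + d{\left(108,-204 \right)}}{u{\left(424,-230 \right)} + q} = \frac{\left(-1\right) 275650 - 29988}{-230 - 6713} = \frac{-275650 - 29988}{-6943} = \left(-305638\right) \left(- \frac{1}{6943}\right) = \frac{305638}{6943}$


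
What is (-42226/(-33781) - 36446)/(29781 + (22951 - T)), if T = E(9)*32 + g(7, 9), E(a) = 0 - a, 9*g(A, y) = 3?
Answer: -3693420300/5373172079 ≈ -0.68738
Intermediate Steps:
g(A, y) = 1/3 (g(A, y) = (1/9)*3 = 1/3)
E(a) = -a
T = -863/3 (T = -1*9*32 + 1/3 = -9*32 + 1/3 = -288 + 1/3 = -863/3 ≈ -287.67)
(-42226/(-33781) - 36446)/(29781 + (22951 - T)) = (-42226/(-33781) - 36446)/(29781 + (22951 - 1*(-863/3))) = (-42226*(-1/33781) - 36446)/(29781 + (22951 + 863/3)) = (42226/33781 - 36446)/(29781 + 69716/3) = -1231140100/(33781*159059/3) = -1231140100/33781*3/159059 = -3693420300/5373172079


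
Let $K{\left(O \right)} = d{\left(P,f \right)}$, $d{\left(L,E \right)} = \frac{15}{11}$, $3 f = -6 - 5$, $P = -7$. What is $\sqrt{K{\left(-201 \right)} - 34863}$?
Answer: $\frac{i \sqrt{4218258}}{11} \approx 186.71 i$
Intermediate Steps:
$f = - \frac{11}{3}$ ($f = \frac{-6 - 5}{3} = \frac{1}{3} \left(-11\right) = - \frac{11}{3} \approx -3.6667$)
$d{\left(L,E \right)} = \frac{15}{11}$ ($d{\left(L,E \right)} = 15 \cdot \frac{1}{11} = \frac{15}{11}$)
$K{\left(O \right)} = \frac{15}{11}$
$\sqrt{K{\left(-201 \right)} - 34863} = \sqrt{\frac{15}{11} - 34863} = \sqrt{- \frac{383478}{11}} = \frac{i \sqrt{4218258}}{11}$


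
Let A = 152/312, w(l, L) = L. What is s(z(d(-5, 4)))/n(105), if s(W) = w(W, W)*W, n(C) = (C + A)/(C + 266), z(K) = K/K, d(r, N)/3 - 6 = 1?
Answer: 14469/4114 ≈ 3.5170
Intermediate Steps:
A = 19/39 (A = 152*(1/312) = 19/39 ≈ 0.48718)
d(r, N) = 21 (d(r, N) = 18 + 3*1 = 18 + 3 = 21)
z(K) = 1
n(C) = (19/39 + C)/(266 + C) (n(C) = (C + 19/39)/(C + 266) = (19/39 + C)/(266 + C))
s(W) = W**2 (s(W) = W*W = W**2)
s(z(d(-5, 4)))/n(105) = 1**2/(((19/39 + 105)/(266 + 105))) = 1/((4114/39)/371) = 1/((1/371)*(4114/39)) = 1/(4114/14469) = 1*(14469/4114) = 14469/4114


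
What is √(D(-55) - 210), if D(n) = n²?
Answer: √2815 ≈ 53.057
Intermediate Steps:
√(D(-55) - 210) = √((-55)² - 210) = √(3025 - 210) = √2815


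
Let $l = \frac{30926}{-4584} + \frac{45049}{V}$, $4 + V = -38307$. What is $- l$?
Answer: $\frac{695655301}{87808812} \approx 7.9224$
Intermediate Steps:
$V = -38311$ ($V = -4 - 38307 = -38311$)
$l = - \frac{695655301}{87808812}$ ($l = \frac{30926}{-4584} + \frac{45049}{-38311} = 30926 \left(- \frac{1}{4584}\right) + 45049 \left(- \frac{1}{38311}\right) = - \frac{15463}{2292} - \frac{45049}{38311} = - \frac{695655301}{87808812} \approx -7.9224$)
$- l = \left(-1\right) \left(- \frac{695655301}{87808812}\right) = \frac{695655301}{87808812}$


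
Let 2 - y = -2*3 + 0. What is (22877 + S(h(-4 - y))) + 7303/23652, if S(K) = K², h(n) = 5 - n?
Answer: 547929535/23652 ≈ 23166.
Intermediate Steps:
y = 8 (y = 2 - (-2*3 + 0) = 2 - (-6 + 0) = 2 - 1*(-6) = 2 + 6 = 8)
(22877 + S(h(-4 - y))) + 7303/23652 = (22877 + (5 - (-4 - 1*8))²) + 7303/23652 = (22877 + (5 - (-4 - 8))²) + 7303*(1/23652) = (22877 + (5 - 1*(-12))²) + 7303/23652 = (22877 + (5 + 12)²) + 7303/23652 = (22877 + 17²) + 7303/23652 = (22877 + 289) + 7303/23652 = 23166 + 7303/23652 = 547929535/23652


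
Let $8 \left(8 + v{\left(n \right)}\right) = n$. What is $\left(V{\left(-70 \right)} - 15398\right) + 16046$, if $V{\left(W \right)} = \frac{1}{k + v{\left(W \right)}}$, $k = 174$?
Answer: $\frac{407596}{629} \approx 648.01$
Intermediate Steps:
$v{\left(n \right)} = -8 + \frac{n}{8}$
$V{\left(W \right)} = \frac{1}{166 + \frac{W}{8}}$ ($V{\left(W \right)} = \frac{1}{174 + \left(-8 + \frac{W}{8}\right)} = \frac{1}{166 + \frac{W}{8}}$)
$\left(V{\left(-70 \right)} - 15398\right) + 16046 = \left(\frac{8}{1328 - 70} - 15398\right) + 16046 = \left(\frac{8}{1258} - 15398\right) + 16046 = \left(8 \cdot \frac{1}{1258} - 15398\right) + 16046 = \left(\frac{4}{629} - 15398\right) + 16046 = - \frac{9685338}{629} + 16046 = \frac{407596}{629}$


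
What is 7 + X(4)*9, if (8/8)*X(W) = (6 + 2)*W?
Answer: 295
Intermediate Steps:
X(W) = 8*W (X(W) = (6 + 2)*W = 8*W)
7 + X(4)*9 = 7 + (8*4)*9 = 7 + 32*9 = 7 + 288 = 295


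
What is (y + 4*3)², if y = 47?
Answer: 3481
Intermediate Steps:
(y + 4*3)² = (47 + 4*3)² = (47 + 12)² = 59² = 3481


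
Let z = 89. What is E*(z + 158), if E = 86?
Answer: 21242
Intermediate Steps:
E*(z + 158) = 86*(89 + 158) = 86*247 = 21242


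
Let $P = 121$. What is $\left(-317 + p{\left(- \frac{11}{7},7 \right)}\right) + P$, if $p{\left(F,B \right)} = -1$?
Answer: $-197$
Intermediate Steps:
$\left(-317 + p{\left(- \frac{11}{7},7 \right)}\right) + P = \left(-317 - 1\right) + 121 = -318 + 121 = -197$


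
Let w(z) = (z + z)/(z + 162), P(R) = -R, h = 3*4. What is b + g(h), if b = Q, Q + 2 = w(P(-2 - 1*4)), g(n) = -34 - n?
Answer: -671/14 ≈ -47.929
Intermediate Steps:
h = 12
w(z) = 2*z/(162 + z) (w(z) = (2*z)/(162 + z) = 2*z/(162 + z))
Q = -27/14 (Q = -2 + 2*(-(-2 - 1*4))/(162 - (-2 - 1*4)) = -2 + 2*(-(-2 - 4))/(162 - (-2 - 4)) = -2 + 2*(-1*(-6))/(162 - 1*(-6)) = -2 + 2*6/(162 + 6) = -2 + 2*6/168 = -2 + 2*6*(1/168) = -2 + 1/14 = -27/14 ≈ -1.9286)
b = -27/14 ≈ -1.9286
b + g(h) = -27/14 + (-34 - 1*12) = -27/14 + (-34 - 12) = -27/14 - 46 = -671/14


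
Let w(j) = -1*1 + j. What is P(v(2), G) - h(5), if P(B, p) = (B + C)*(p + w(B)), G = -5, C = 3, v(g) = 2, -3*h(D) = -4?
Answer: -64/3 ≈ -21.333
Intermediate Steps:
h(D) = 4/3 (h(D) = -⅓*(-4) = 4/3)
w(j) = -1 + j
P(B, p) = (3 + B)*(-1 + B + p) (P(B, p) = (B + 3)*(p + (-1 + B)) = (3 + B)*(-1 + B + p))
P(v(2), G) - h(5) = (-3 + 2² + 2*2 + 3*(-5) + 2*(-5)) - 1*4/3 = (-3 + 4 + 4 - 15 - 10) - 4/3 = -20 - 4/3 = -64/3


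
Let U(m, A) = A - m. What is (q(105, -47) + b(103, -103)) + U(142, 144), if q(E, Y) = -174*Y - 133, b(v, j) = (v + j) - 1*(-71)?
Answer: 8118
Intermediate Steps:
b(v, j) = 71 + j + v (b(v, j) = (j + v) + 71 = 71 + j + v)
q(E, Y) = -133 - 174*Y
(q(105, -47) + b(103, -103)) + U(142, 144) = ((-133 - 174*(-47)) + (71 - 103 + 103)) + (144 - 1*142) = ((-133 + 8178) + 71) + (144 - 142) = (8045 + 71) + 2 = 8116 + 2 = 8118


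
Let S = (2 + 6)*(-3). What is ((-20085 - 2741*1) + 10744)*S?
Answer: 289968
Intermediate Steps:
S = -24 (S = 8*(-3) = -24)
((-20085 - 2741*1) + 10744)*S = ((-20085 - 2741*1) + 10744)*(-24) = ((-20085 - 2741) + 10744)*(-24) = (-22826 + 10744)*(-24) = -12082*(-24) = 289968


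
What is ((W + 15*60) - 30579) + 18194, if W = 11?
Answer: -11474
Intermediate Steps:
((W + 15*60) - 30579) + 18194 = ((11 + 15*60) - 30579) + 18194 = ((11 + 900) - 30579) + 18194 = (911 - 30579) + 18194 = -29668 + 18194 = -11474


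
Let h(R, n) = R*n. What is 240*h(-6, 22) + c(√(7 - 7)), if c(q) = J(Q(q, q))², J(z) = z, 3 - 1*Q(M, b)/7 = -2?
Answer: -30455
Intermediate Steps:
Q(M, b) = 35 (Q(M, b) = 21 - 7*(-2) = 21 + 14 = 35)
c(q) = 1225 (c(q) = 35² = 1225)
240*h(-6, 22) + c(√(7 - 7)) = 240*(-6*22) + 1225 = 240*(-132) + 1225 = -31680 + 1225 = -30455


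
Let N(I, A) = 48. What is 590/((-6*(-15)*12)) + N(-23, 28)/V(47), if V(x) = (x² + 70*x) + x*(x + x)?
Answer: 590287/1071036 ≈ 0.55114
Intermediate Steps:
V(x) = 3*x² + 70*x (V(x) = (x² + 70*x) + x*(2*x) = (x² + 70*x) + 2*x² = 3*x² + 70*x)
590/((-6*(-15)*12)) + N(-23, 28)/V(47) = 590/((-6*(-15)*12)) + 48/((47*(70 + 3*47))) = 590/((90*12)) + 48/((47*(70 + 141))) = 590/1080 + 48/((47*211)) = 590*(1/1080) + 48/9917 = 59/108 + 48*(1/9917) = 59/108 + 48/9917 = 590287/1071036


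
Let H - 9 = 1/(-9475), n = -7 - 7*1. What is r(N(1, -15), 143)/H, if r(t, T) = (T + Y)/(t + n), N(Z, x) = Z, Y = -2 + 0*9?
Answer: -1335975/1108562 ≈ -1.2051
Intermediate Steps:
Y = -2 (Y = -2 + 0 = -2)
n = -14 (n = -7 - 7 = -14)
H = 85274/9475 (H = 9 + 1/(-9475) = 9 - 1/9475 = 85274/9475 ≈ 8.9999)
r(t, T) = (-2 + T)/(-14 + t) (r(t, T) = (T - 2)/(t - 14) = (-2 + T)/(-14 + t))
r(N(1, -15), 143)/H = ((-2 + 143)/(-14 + 1))/(85274/9475) = (141/(-13))*(9475/85274) = -1/13*141*(9475/85274) = -141/13*9475/85274 = -1335975/1108562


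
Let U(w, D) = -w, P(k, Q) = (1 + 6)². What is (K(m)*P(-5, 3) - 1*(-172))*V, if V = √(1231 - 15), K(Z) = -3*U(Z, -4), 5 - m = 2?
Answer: 4904*√19 ≈ 21376.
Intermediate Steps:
P(k, Q) = 49 (P(k, Q) = 7² = 49)
m = 3 (m = 5 - 1*2 = 5 - 2 = 3)
K(Z) = 3*Z (K(Z) = -(-3)*Z = 3*Z)
V = 8*√19 (V = √1216 = 8*√19 ≈ 34.871)
(K(m)*P(-5, 3) - 1*(-172))*V = ((3*3)*49 - 1*(-172))*(8*√19) = (9*49 + 172)*(8*√19) = (441 + 172)*(8*√19) = 613*(8*√19) = 4904*√19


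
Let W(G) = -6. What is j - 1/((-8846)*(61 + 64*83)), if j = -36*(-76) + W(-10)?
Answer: 129755693341/47529558 ≈ 2730.0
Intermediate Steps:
j = 2730 (j = -36*(-76) - 6 = 2736 - 6 = 2730)
j - 1/((-8846)*(61 + 64*83)) = 2730 - 1/((-8846)*(61 + 64*83)) = 2730 - (-1)/(8846*(61 + 5312)) = 2730 - (-1)/(8846*5373) = 2730 - 1*(-1/47529558) = 2730 + 1/47529558 = 129755693341/47529558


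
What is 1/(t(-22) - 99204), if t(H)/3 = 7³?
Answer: -1/98175 ≈ -1.0186e-5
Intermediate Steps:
t(H) = 1029 (t(H) = 3*7³ = 3*343 = 1029)
1/(t(-22) - 99204) = 1/(1029 - 99204) = 1/(-98175) = -1/98175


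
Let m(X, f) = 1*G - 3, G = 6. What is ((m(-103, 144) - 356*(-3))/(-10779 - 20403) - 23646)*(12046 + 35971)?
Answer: -11801468494977/10394 ≈ -1.1354e+9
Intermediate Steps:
m(X, f) = 3 (m(X, f) = 1*6 - 3 = 6 - 3 = 3)
((m(-103, 144) - 356*(-3))/(-10779 - 20403) - 23646)*(12046 + 35971) = ((3 - 356*(-3))/(-10779 - 20403) - 23646)*(12046 + 35971) = ((3 + 1068)/(-31182) - 23646)*48017 = (1071*(-1/31182) - 23646)*48017 = (-357/10394 - 23646)*48017 = -245776881/10394*48017 = -11801468494977/10394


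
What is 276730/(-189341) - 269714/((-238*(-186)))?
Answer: -31659101057/4190873694 ≈ -7.5543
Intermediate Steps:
276730/(-189341) - 269714/((-238*(-186))) = 276730*(-1/189341) - 269714/44268 = -276730/189341 - 269714*1/44268 = -276730/189341 - 134857/22134 = -31659101057/4190873694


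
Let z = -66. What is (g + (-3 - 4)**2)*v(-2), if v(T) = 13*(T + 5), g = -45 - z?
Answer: 2730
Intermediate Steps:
g = 21 (g = -45 - 1*(-66) = -45 + 66 = 21)
v(T) = 65 + 13*T (v(T) = 13*(5 + T) = 65 + 13*T)
(g + (-3 - 4)**2)*v(-2) = (21 + (-3 - 4)**2)*(65 + 13*(-2)) = (21 + (-7)**2)*(65 - 26) = (21 + 49)*39 = 70*39 = 2730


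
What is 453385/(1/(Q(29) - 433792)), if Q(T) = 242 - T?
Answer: -196578214915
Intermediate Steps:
453385/(1/(Q(29) - 433792)) = 453385/(1/((242 - 1*29) - 433792)) = 453385/(1/((242 - 29) - 433792)) = 453385/(1/(213 - 433792)) = 453385/(1/(-433579)) = 453385/(-1/433579) = 453385*(-433579) = -196578214915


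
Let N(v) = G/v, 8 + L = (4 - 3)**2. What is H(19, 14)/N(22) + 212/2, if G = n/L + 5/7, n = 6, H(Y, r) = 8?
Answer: -1126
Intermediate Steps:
L = -7 (L = -8 + (4 - 3)**2 = -8 + 1**2 = -8 + 1 = -7)
G = -1/7 (G = 6/(-7) + 5/7 = 6*(-1/7) + 5*(1/7) = -6/7 + 5/7 = -1/7 ≈ -0.14286)
N(v) = -1/(7*v)
H(19, 14)/N(22) + 212/2 = 8/((-1/7/22)) + 212/2 = 8/((-1/7*1/22)) + 212*(1/2) = 8/(-1/154) + 106 = 8*(-154) + 106 = -1232 + 106 = -1126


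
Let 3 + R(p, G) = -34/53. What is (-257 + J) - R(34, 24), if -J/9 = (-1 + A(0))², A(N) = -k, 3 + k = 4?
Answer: -15336/53 ≈ -289.36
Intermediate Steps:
k = 1 (k = -3 + 4 = 1)
A(N) = -1 (A(N) = -1*1 = -1)
J = -36 (J = -9*(-1 - 1)² = -9*(-2)² = -9*4 = -36)
R(p, G) = -193/53 (R(p, G) = -3 - 34/53 = -193/53)
(-257 + J) - R(34, 24) = (-257 - 36) - 1*(-193/53) = -293 + 193/53 = -15336/53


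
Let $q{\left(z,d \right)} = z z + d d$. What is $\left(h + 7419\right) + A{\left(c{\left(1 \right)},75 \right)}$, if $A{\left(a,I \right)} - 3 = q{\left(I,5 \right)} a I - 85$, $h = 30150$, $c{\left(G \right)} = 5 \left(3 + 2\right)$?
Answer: $10631237$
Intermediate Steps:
$q{\left(z,d \right)} = d^{2} + z^{2}$ ($q{\left(z,d \right)} = z^{2} + d^{2} = d^{2} + z^{2}$)
$c{\left(G \right)} = 25$ ($c{\left(G \right)} = 5 \cdot 5 = 25$)
$A{\left(a,I \right)} = -82 + I a \left(25 + I^{2}\right)$ ($A{\left(a,I \right)} = 3 + \left(\left(5^{2} + I^{2}\right) a I - 85\right) = 3 + \left(\left(25 + I^{2}\right) a I - 85\right) = 3 + \left(a \left(25 + I^{2}\right) I - 85\right) = 3 + \left(I a \left(25 + I^{2}\right) - 85\right) = 3 + \left(-85 + I a \left(25 + I^{2}\right)\right) = -82 + I a \left(25 + I^{2}\right)$)
$\left(h + 7419\right) + A{\left(c{\left(1 \right)},75 \right)} = \left(30150 + 7419\right) - \left(82 - 1875 \left(25 + 75^{2}\right)\right) = 37569 - \left(82 - 1875 \left(25 + 5625\right)\right) = 37569 - \left(82 - 10593750\right) = 37569 + \left(-82 + 10593750\right) = 37569 + 10593668 = 10631237$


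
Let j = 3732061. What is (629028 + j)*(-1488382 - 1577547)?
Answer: -13370789236681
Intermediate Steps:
(629028 + j)*(-1488382 - 1577547) = (629028 + 3732061)*(-1488382 - 1577547) = 4361089*(-3065929) = -13370789236681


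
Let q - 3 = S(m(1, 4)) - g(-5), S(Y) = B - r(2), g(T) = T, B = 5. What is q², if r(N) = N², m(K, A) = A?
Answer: 81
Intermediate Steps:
S(Y) = 1 (S(Y) = 5 - 1*2² = 5 - 1*4 = 5 - 4 = 1)
q = 9 (q = 3 + (1 - 1*(-5)) = 3 + (1 + 5) = 3 + 6 = 9)
q² = 9² = 81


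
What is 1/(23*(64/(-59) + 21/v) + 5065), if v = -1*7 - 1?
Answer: 472/2350407 ≈ 0.00020082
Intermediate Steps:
v = -8 (v = -7 - 1 = -8)
1/(23*(64/(-59) + 21/v) + 5065) = 1/(23*(64/(-59) + 21/(-8)) + 5065) = 1/(23*(64*(-1/59) + 21*(-⅛)) + 5065) = 1/(23*(-64/59 - 21/8) + 5065) = 1/(23*(-1751/472) + 5065) = 1/(-40273/472 + 5065) = 1/(2350407/472) = 472/2350407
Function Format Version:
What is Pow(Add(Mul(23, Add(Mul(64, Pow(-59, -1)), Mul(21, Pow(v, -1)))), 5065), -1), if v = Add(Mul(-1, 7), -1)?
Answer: Rational(472, 2350407) ≈ 0.00020082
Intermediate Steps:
v = -8 (v = Add(-7, -1) = -8)
Pow(Add(Mul(23, Add(Mul(64, Pow(-59, -1)), Mul(21, Pow(v, -1)))), 5065), -1) = Pow(Add(Mul(23, Add(Mul(64, Pow(-59, -1)), Mul(21, Pow(-8, -1)))), 5065), -1) = Pow(Add(Mul(23, Add(Mul(64, Rational(-1, 59)), Mul(21, Rational(-1, 8)))), 5065), -1) = Pow(Add(Mul(23, Add(Rational(-64, 59), Rational(-21, 8))), 5065), -1) = Pow(Add(Mul(23, Rational(-1751, 472)), 5065), -1) = Pow(Add(Rational(-40273, 472), 5065), -1) = Pow(Rational(2350407, 472), -1) = Rational(472, 2350407)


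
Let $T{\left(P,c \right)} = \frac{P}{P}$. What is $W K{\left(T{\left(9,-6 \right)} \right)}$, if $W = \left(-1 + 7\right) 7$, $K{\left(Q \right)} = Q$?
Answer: $42$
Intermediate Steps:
$T{\left(P,c \right)} = 1$
$W = 42$ ($W = 6 \cdot 7 = 42$)
$W K{\left(T{\left(9,-6 \right)} \right)} = 42 \cdot 1 = 42$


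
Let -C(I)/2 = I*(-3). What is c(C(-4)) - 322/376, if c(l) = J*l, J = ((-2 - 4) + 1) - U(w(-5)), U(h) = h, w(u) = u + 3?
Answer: 13375/188 ≈ 71.144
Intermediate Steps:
w(u) = 3 + u
C(I) = 6*I (C(I) = -2*I*(-3) = -(-6)*I = 6*I)
J = -3 (J = ((-2 - 4) + 1) - (3 - 5) = (-6 + 1) - 1*(-2) = -5 + 2 = -3)
c(l) = -3*l
c(C(-4)) - 322/376 = -18*(-4) - 322/376 = -3*(-24) - 322*1/376 = 72 - 161/188 = 13375/188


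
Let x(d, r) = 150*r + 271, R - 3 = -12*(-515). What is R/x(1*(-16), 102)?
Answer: 6183/15571 ≈ 0.39708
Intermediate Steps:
R = 6183 (R = 3 - 12*(-515) = 3 + 6180 = 6183)
x(d, r) = 271 + 150*r
R/x(1*(-16), 102) = 6183/(271 + 150*102) = 6183/(271 + 15300) = 6183/15571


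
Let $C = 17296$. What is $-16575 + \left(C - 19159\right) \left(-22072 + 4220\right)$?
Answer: $33241701$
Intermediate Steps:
$-16575 + \left(C - 19159\right) \left(-22072 + 4220\right) = -16575 + \left(17296 - 19159\right) \left(-22072 + 4220\right) = -16575 - -33258276 = -16575 + 33258276 = 33241701$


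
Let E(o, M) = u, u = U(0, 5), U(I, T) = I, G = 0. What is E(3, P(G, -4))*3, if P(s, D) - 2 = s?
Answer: 0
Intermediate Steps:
P(s, D) = 2 + s
u = 0
E(o, M) = 0
E(3, P(G, -4))*3 = 0*3 = 0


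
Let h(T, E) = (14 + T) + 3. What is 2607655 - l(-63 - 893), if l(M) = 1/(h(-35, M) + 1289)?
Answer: 3314329504/1271 ≈ 2.6077e+6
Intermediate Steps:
h(T, E) = 17 + T
l(M) = 1/1271 (l(M) = 1/((17 - 35) + 1289) = 1/(-18 + 1289) = 1/1271)
2607655 - l(-63 - 893) = 2607655 - 1*1/1271 = 2607655 - 1/1271 = 3314329504/1271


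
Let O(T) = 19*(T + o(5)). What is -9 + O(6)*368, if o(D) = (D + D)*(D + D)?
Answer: 741143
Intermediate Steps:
o(D) = 4*D**2 (o(D) = (2*D)*(2*D) = 4*D**2)
O(T) = 1900 + 19*T (O(T) = 19*(T + 4*5**2) = 19*(T + 4*25) = 19*(T + 100) = 19*(100 + T) = 1900 + 19*T)
-9 + O(6)*368 = -9 + (1900 + 19*6)*368 = -9 + (1900 + 114)*368 = -9 + 2014*368 = -9 + 741152 = 741143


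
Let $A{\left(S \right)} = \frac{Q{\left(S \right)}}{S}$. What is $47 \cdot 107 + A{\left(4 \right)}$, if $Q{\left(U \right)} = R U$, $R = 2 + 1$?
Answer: $5032$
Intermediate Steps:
$R = 3$
$Q{\left(U \right)} = 3 U$
$A{\left(S \right)} = 3$ ($A{\left(S \right)} = \frac{3 S}{S} = 3$)
$47 \cdot 107 + A{\left(4 \right)} = 47 \cdot 107 + 3 = 5029 + 3 = 5032$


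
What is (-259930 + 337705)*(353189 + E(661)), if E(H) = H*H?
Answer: 61450805250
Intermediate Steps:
E(H) = H²
(-259930 + 337705)*(353189 + E(661)) = (-259930 + 337705)*(353189 + 661²) = 77775*(353189 + 436921) = 77775*790110 = 61450805250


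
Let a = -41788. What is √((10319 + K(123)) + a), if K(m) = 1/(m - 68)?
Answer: I*√95193670/55 ≈ 177.4*I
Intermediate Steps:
K(m) = 1/(-68 + m)
√((10319 + K(123)) + a) = √((10319 + 1/(-68 + 123)) - 41788) = √((10319 + 1/55) - 41788) = √(567546/55 - 41788) = √(-1730794/55) = I*√95193670/55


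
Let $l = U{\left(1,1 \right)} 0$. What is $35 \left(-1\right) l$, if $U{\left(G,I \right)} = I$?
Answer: $0$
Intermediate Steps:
$l = 0$ ($l = 1 \cdot 0 = 0$)
$35 \left(-1\right) l = 35 \left(-1\right) 0 = \left(-35\right) 0 = 0$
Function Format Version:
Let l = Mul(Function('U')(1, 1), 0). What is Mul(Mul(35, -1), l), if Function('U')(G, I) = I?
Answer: 0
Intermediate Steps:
l = 0 (l = Mul(1, 0) = 0)
Mul(Mul(35, -1), l) = Mul(Mul(35, -1), 0) = Mul(-35, 0) = 0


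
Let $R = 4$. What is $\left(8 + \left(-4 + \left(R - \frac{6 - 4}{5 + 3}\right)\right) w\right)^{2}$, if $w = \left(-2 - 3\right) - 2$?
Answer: $\frac{1521}{16} \approx 95.063$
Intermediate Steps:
$w = -7$ ($w = -5 - 2 = -7$)
$\left(8 + \left(-4 + \left(R - \frac{6 - 4}{5 + 3}\right)\right) w\right)^{2} = \left(8 + \left(-4 + \left(4 - \frac{6 - 4}{5 + 3}\right)\right) \left(-7\right)\right)^{2} = \left(8 + \left(-4 + \left(4 - \frac{2}{8}\right)\right) \left(-7\right)\right)^{2} = \left(8 + \left(-4 + \left(4 - 2 \cdot \frac{1}{8}\right)\right) \left(-7\right)\right)^{2} = \left(8 + \left(-4 + \left(4 - \frac{1}{4}\right)\right) \left(-7\right)\right)^{2} = \left(8 + \left(-4 + \frac{15}{4}\right) \left(-7\right)\right)^{2} = \left(8 - - \frac{7}{4}\right)^{2} = \left(8 + \frac{7}{4}\right)^{2} = \left(\frac{39}{4}\right)^{2} = \frac{1521}{16}$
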